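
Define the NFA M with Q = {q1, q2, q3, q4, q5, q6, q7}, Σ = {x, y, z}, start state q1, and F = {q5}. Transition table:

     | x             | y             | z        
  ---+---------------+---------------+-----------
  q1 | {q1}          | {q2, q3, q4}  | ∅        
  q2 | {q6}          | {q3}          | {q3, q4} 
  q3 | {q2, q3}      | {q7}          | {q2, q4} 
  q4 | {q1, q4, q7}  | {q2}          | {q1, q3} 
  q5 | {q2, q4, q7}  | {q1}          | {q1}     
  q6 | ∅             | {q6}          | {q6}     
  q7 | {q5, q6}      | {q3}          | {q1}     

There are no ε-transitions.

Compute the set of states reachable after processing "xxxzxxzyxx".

Start in {q1}.
Read 'x': q1→{q1}; now {q1}.
Read 'x': q1→{q1}; now {q1}.
Read 'x': q1→{q1}; now {q1}.
Read 'z': q1→∅; now ∅.
The set is empty and remains empty for the remaining 6 symbols.

∅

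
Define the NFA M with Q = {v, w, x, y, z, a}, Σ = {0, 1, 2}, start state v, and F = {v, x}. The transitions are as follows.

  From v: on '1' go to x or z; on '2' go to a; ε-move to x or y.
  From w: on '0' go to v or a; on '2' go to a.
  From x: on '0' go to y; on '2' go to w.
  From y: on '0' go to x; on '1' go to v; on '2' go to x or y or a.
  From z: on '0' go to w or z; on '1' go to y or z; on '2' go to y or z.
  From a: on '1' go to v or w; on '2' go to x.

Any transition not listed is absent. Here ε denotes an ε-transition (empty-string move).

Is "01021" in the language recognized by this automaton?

Yes

Start: ε-closure({v}) = {v, x, y}.
Read '0': v→∅, x→{y}, y→{x}; now {x, y}.
Read '1': x→∅, y→{v}; union {v}; ε-closure = {v, x, y}.
Read '0': v→∅, x→{y}, y→{x}; now {x, y}.
Read '2': x→{w}, y→{x, y, a}; now {w, x, y, a}.
Read '1': w→∅, x→∅, y→{v}, a→{v, w}; union {v, w}; ε-closure = {v, w, x, y}.
The final set {v, w, x, y} contains the accepting states v, x.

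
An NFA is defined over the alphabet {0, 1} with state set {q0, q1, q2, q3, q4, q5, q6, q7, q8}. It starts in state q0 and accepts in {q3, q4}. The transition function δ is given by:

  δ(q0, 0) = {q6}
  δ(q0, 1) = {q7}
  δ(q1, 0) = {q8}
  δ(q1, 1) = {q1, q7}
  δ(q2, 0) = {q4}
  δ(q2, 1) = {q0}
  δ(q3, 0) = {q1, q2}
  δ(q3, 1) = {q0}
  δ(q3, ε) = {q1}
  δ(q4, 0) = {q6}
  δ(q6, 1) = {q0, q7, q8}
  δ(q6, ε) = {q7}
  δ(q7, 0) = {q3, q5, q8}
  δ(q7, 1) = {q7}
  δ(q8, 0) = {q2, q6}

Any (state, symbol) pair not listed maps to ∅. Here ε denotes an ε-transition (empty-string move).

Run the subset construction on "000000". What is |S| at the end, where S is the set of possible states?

8

Start in {q0}.
Read '0': {q0} → {q6, q7}.
Read '0': {q6, q7} → {q1, q3, q5, q8}.
Read '0': {q1, q3, q5, q8} → {q1, q2, q6, q7, q8}.
Read '0': {q1, q2, q6, q7, q8} → {q1, q2, q3, q4, q5, q6, q7, q8}.
Read '0': {q1, q2, q3, q4, q5, q6, q7, q8} → {q1, q2, q3, q4, q5, q6, q7, q8}.
Read '0': {q1, q2, q3, q4, q5, q6, q7, q8} → {q1, q2, q3, q4, q5, q6, q7, q8}.
That set has 8 states.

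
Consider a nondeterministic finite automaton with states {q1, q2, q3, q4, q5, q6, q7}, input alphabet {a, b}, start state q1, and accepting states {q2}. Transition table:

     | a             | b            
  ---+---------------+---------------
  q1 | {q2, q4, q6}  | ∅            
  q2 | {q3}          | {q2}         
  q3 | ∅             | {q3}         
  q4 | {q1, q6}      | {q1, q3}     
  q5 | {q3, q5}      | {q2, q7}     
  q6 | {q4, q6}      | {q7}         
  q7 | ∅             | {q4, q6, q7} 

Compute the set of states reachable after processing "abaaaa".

{q1, q2, q3, q4, q6}

Start in {q1}.
Read 'a': q1→{q2, q4, q6}; now {q2, q4, q6}.
Read 'b': q2→{q2}, q4→{q1, q3}, q6→{q7}; now {q1, q2, q3, q7}.
Read 'a': q1→{q2, q4, q6}, q2→{q3}, q3→∅, q7→∅; now {q2, q3, q4, q6}.
Read 'a': q2→{q3}, q3→∅, q4→{q1, q6}, q6→{q4, q6}; now {q1, q3, q4, q6}.
Read 'a': q1→{q2, q4, q6}, q3→∅, q4→{q1, q6}, q6→{q4, q6}; now {q1, q2, q4, q6}.
Read 'a': q1→{q2, q4, q6}, q2→{q3}, q4→{q1, q6}, q6→{q4, q6}; now {q1, q2, q3, q4, q6}.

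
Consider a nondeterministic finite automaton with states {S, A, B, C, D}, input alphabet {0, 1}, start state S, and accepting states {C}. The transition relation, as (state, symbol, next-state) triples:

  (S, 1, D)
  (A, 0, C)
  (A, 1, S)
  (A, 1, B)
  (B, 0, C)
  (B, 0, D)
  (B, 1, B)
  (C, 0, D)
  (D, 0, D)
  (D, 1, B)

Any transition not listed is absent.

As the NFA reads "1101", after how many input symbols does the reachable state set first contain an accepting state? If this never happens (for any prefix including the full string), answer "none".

Start in {S}.
Read '1': S→{D}; now {D}.
Read '1': D→{B}; now {B}.
Read '0': B→{C, D}; now {C, D}.
None of the earlier sets intersect F, but {C, D} does.

3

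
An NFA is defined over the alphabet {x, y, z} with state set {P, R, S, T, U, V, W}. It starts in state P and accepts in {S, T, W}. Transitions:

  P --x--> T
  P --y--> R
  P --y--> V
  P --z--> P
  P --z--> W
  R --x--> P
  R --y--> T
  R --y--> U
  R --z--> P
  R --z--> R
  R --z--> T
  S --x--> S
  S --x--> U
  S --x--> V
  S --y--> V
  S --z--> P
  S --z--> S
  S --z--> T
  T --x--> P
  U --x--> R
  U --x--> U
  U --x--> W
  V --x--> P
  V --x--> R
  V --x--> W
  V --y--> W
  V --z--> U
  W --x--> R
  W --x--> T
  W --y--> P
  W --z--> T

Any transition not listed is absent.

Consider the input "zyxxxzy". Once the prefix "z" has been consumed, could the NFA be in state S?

Start in {P}.
Read 'z': {P} → {P, W}.
State S is not in {P, W}.

No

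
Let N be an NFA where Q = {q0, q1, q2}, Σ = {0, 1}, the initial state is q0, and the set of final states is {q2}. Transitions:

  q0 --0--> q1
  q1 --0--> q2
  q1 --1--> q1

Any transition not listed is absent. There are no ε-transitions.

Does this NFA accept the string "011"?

Start in {q0}.
Read '0': {q0} → {q1}.
Read '1': {q1} → {q1}.
Read '1': {q1} → {q1}.
The final set {q1} contains no accepting state.

No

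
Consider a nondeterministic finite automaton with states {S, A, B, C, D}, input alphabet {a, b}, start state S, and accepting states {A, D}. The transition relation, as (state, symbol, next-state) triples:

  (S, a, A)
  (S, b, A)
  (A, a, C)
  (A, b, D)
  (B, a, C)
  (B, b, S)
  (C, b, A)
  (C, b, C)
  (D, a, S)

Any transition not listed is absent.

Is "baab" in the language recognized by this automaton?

No

Start in {S}.
Read 'b': {S} → {A}.
Read 'a': {A} → {C}.
Read 'a': {C} → ∅.
The set is empty and remains empty for the remaining 1 symbol.
The final set ∅ contains no accepting state.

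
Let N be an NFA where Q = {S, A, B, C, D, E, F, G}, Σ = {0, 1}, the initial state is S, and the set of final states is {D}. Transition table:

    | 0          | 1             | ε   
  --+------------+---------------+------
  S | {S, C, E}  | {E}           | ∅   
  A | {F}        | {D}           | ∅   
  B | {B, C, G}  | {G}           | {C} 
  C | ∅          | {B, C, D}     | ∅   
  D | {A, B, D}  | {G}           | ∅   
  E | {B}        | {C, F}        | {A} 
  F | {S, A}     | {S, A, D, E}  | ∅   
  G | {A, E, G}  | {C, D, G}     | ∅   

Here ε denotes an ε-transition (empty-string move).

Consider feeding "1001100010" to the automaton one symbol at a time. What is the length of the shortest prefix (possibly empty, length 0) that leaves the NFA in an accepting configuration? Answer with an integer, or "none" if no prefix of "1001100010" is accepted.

Start in {S}.
Read '1': {S} → {A, E}.
Read '0': {A, E} → {B, C, F}.
Read '0': {B, C, F} → {S, A, B, C, G}.
Read '1': {S, A, B, C, G} → {A, B, C, D, E, G}.
None of the earlier sets intersect F, but {A, B, C, D, E, G} does.

4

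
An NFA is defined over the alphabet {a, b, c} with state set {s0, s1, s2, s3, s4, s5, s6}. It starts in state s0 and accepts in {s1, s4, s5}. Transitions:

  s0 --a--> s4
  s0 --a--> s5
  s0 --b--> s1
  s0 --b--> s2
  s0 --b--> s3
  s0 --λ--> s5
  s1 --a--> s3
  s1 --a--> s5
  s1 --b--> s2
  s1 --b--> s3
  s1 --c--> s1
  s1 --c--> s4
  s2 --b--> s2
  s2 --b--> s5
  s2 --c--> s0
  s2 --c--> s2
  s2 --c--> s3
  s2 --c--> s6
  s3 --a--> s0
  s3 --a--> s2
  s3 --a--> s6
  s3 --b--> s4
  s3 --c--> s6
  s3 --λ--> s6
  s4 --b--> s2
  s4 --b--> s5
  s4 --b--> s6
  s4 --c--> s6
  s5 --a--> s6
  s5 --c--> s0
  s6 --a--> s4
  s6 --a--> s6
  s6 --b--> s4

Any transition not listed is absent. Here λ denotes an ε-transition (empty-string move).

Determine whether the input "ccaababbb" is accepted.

Yes

Start: ε-closure({s0}) = {s0, s5}.
Read 'c': {s0, s5} → {s0, s5}.
Read 'c': {s0, s5} → {s0, s5}.
Read 'a': {s0, s5} → {s4, s5, s6}.
Read 'a': {s4, s5, s6} → {s4, s6}.
Read 'b': {s4, s6} → {s2, s4, s5, s6}.
Read 'a': {s2, s4, s5, s6} → {s4, s6}.
Read 'b': {s4, s6} → {s2, s4, s5, s6}.
Read 'b': {s2, s4, s5, s6} → {s2, s4, s5, s6}.
Read 'b': {s2, s4, s5, s6} → {s2, s4, s5, s6}.
The final set {s2, s4, s5, s6} contains the accepting states s4, s5.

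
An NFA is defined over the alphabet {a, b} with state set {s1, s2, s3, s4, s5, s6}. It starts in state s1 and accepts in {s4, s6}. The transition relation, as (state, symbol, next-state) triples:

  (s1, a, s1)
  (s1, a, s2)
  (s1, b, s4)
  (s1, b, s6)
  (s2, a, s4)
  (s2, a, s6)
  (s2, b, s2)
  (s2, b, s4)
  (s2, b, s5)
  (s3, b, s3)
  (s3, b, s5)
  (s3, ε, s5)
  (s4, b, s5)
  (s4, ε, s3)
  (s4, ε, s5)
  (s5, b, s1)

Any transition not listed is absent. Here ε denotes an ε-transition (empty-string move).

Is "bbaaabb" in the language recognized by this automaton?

Yes

Start in {s1}.
Read 'b': s1→{s4, s6}; union {s4, s6}; ε-closure = {s3, s4, s5, s6}.
Read 'b': s3→{s3, s5}, s4→{s5}, s5→{s1}, s6→∅; now {s1, s3, s5}.
Read 'a': s1→{s1, s2}, s3→∅, s5→∅; now {s1, s2}.
Read 'a': s1→{s1, s2}, s2→{s4, s6}; union {s1, s2, s4, s6}; ε-closure = {s1, s2, s3, s4, s5, s6}.
Read 'a': s1→{s1, s2}, s2→{s4, s6}, s3→∅, s4→∅, s5→∅, s6→∅; union {s1, s2, s4, s6}; ε-closure = {s1, s2, s3, s4, s5, s6}.
Read 'b': s1→{s4, s6}, s2→{s2, s4, s5}, s3→{s3, s5}, s4→{s5}, s5→{s1}, s6→∅; now {s1, s2, s3, s4, s5, s6}.
Read 'b': s1→{s4, s6}, s2→{s2, s4, s5}, s3→{s3, s5}, s4→{s5}, s5→{s1}, s6→∅; now {s1, s2, s3, s4, s5, s6}.
The final set {s1, s2, s3, s4, s5, s6} contains the accepting states s4, s6.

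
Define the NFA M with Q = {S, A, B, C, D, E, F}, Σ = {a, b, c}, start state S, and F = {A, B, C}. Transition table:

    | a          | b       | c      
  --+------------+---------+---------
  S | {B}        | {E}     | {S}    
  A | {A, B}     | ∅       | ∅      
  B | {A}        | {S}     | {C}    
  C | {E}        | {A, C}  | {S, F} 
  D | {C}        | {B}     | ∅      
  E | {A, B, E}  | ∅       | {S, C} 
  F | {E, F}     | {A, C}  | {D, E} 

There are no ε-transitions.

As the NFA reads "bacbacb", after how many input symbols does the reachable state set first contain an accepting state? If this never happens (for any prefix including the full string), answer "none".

Start in {S}.
Read 'b': S→{E}; now {E}.
Read 'a': E→{A, B, E}; now {A, B, E}.
None of the earlier sets intersect F, but {A, B, E} does.

2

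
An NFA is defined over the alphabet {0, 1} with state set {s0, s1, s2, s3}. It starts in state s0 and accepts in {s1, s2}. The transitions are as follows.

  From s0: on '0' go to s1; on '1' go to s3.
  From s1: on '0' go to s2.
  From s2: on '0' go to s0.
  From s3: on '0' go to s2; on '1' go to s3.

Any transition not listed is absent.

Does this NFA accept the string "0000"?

Start in {s0}.
Read '0': {s0} → {s1}.
Read '0': {s1} → {s2}.
Read '0': {s2} → {s0}.
Read '0': {s0} → {s1}.
The final set {s1} contains the accepting state s1.

Yes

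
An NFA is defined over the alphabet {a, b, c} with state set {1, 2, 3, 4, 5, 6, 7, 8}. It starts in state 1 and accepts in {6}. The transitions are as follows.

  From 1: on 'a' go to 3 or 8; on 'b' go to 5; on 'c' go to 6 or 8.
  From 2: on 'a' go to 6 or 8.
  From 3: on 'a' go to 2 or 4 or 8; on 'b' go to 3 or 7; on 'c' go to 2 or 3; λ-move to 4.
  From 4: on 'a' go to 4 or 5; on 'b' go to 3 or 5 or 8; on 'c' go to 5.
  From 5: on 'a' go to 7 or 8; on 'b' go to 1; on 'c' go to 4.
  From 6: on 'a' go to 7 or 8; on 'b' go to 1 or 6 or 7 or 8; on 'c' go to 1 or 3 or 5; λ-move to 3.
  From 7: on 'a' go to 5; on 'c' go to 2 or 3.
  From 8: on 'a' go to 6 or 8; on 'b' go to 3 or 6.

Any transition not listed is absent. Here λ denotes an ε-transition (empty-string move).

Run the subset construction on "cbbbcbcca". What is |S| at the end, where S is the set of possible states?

Start in {1}.
Read 'c': {1} → {3, 4, 6, 8}.
Read 'b': {3, 4, 6, 8} → {1, 3, 4, 5, 6, 7, 8}.
Read 'b': {1, 3, 4, 5, 6, 7, 8} → {1, 3, 4, 5, 6, 7, 8}.
Read 'b': {1, 3, 4, 5, 6, 7, 8} → {1, 3, 4, 5, 6, 7, 8}.
Read 'c': {1, 3, 4, 5, 6, 7, 8} → {1, 2, 3, 4, 5, 6, 8}.
Read 'b': {1, 2, 3, 4, 5, 6, 8} → {1, 3, 4, 5, 6, 7, 8}.
Read 'c': {1, 3, 4, 5, 6, 7, 8} → {1, 2, 3, 4, 5, 6, 8}.
Read 'c': {1, 2, 3, 4, 5, 6, 8} → {1, 2, 3, 4, 5, 6, 8}.
Read 'a': {1, 2, 3, 4, 5, 6, 8} → {2, 3, 4, 5, 6, 7, 8}.
That set has 7 states.

7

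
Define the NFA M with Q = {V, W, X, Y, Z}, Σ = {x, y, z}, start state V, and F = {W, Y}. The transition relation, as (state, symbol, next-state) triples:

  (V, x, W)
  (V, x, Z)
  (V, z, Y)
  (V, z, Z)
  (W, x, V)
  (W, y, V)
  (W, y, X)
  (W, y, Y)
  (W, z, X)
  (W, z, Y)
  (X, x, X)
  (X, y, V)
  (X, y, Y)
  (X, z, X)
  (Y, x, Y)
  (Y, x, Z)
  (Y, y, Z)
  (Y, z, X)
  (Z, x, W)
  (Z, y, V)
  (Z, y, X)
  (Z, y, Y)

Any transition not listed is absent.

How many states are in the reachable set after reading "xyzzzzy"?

2

Start in {V}.
Read 'x': V→{W, Z}; now {W, Z}.
Read 'y': W→{V, X, Y}, Z→{V, X, Y}; now {V, X, Y}.
Read 'z': V→{Y, Z}, X→{X}, Y→{X}; now {X, Y, Z}.
Read 'z': X→{X}, Y→{X}, Z→∅; now {X}.
Read 'z': X→{X}; now {X}.
Read 'z': X→{X}; now {X}.
Read 'y': X→{V, Y}; now {V, Y}.
That set has 2 states.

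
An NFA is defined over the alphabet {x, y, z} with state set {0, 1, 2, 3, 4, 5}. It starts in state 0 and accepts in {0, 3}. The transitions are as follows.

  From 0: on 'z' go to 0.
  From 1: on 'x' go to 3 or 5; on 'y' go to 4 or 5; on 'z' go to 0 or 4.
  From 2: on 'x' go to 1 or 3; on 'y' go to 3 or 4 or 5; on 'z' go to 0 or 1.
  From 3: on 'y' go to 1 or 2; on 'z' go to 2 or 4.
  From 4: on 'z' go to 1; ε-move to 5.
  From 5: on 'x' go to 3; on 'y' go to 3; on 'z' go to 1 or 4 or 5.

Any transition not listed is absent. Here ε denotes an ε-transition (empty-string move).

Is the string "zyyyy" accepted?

No

Start in {0}.
Read 'z': {0} → {0}.
Read 'y': {0} → ∅.
The set is empty and remains empty for the remaining 3 symbols.
The final set ∅ contains no accepting state.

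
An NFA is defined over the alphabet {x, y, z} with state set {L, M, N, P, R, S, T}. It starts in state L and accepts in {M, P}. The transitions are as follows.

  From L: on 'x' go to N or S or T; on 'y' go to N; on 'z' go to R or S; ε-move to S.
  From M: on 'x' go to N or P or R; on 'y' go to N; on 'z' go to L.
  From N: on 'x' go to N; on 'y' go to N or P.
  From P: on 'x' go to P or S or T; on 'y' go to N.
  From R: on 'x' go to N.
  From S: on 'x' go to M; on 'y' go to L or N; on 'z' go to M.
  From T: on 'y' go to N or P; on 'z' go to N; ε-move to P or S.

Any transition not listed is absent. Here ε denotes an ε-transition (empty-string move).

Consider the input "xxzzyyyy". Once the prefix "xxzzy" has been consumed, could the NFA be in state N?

Start: ε-closure({L}) = {L, S}.
Read 'x': L→{N, S, T}, S→{M}; union {M, N, S, T}; ε-closure = {M, N, P, S, T}.
Read 'x': M→{N, P, R}, N→{N}, P→{P, S, T}, S→{M}, T→∅; now {M, N, P, R, S, T}.
Read 'z': M→{L}, N→∅, P→∅, R→∅, S→{M}, T→{N}; union {L, M, N}; ε-closure = {L, M, N, S}.
Read 'z': L→{R, S}, M→{L}, N→∅, S→{M}; now {L, M, R, S}.
Read 'y': L→{N}, M→{N}, R→∅, S→{L, N}; union {L, N}; ε-closure = {L, N, S}.
State N is in {L, N, S}.

Yes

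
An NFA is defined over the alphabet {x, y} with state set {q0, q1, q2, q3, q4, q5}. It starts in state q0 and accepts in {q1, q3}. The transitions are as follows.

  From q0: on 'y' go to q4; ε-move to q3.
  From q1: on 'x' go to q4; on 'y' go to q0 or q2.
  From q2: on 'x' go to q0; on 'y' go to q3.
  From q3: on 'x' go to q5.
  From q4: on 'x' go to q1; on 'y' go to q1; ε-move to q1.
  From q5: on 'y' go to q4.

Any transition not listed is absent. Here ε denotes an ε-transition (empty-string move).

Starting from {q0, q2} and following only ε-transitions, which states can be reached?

{q0, q2, q3}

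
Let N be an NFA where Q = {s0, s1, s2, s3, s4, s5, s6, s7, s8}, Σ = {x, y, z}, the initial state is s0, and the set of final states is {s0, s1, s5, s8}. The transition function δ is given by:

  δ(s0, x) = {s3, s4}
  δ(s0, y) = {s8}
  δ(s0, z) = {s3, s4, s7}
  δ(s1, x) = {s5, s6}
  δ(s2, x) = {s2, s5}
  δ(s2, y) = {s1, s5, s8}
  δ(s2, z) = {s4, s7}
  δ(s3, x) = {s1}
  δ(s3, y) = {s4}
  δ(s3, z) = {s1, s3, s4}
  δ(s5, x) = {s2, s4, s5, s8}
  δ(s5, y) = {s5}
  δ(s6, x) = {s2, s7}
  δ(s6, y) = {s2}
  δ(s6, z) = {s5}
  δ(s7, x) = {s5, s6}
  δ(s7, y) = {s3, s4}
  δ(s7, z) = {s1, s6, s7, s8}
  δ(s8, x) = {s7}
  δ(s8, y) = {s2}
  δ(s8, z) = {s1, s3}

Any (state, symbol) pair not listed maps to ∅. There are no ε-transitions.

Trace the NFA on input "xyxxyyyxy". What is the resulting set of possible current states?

∅

Start in {s0}.
Read 'x': {s0} → {s3, s4}.
Read 'y': {s3, s4} → {s4}.
Read 'x': {s4} → ∅.
The set is empty and remains empty for the remaining 6 symbols.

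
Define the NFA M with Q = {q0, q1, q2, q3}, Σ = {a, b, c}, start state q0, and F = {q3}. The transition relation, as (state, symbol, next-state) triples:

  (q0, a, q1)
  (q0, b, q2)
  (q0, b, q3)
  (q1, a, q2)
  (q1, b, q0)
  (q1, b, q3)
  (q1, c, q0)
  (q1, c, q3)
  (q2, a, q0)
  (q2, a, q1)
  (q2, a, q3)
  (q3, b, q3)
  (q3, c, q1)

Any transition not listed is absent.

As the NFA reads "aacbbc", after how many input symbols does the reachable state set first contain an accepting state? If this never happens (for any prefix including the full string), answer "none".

none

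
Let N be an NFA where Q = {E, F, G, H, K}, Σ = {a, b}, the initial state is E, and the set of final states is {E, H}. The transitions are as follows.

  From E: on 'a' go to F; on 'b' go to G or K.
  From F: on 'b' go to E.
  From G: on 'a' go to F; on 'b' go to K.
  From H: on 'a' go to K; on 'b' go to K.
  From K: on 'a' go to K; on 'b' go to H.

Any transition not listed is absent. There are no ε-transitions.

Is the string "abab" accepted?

Start in {E}.
Read 'a': E→{F}; now {F}.
Read 'b': F→{E}; now {E}.
Read 'a': E→{F}; now {F}.
Read 'b': F→{E}; now {E}.
The final set {E} contains the accepting state E.

Yes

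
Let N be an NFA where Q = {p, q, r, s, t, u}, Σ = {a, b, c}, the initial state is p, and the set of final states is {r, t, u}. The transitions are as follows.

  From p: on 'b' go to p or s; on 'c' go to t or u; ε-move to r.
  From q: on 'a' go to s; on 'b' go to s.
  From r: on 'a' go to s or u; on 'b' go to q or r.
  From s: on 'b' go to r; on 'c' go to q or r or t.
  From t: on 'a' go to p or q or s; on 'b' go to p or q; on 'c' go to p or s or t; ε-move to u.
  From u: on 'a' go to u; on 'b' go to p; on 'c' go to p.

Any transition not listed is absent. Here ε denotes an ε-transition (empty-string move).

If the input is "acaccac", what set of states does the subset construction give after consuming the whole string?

{p, q, r, t, u}

Start: ε-closure({p}) = {p, r}.
Read 'a': p→∅, r→{s, u}; now {s, u}.
Read 'c': s→{q, r, t}, u→{p}; union {p, q, r, t}; ε-closure = {p, q, r, t, u}.
Read 'a': p→∅, q→{s}, r→{s, u}, t→{p, q, s}, u→{u}; union {p, q, s, u}; ε-closure = {p, q, r, s, u}.
Read 'c': p→{t, u}, q→∅, r→∅, s→{q, r, t}, u→{p}; now {p, q, r, t, u}.
Read 'c': p→{t, u}, q→∅, r→∅, t→{p, s, t}, u→{p}; union {p, s, t, u}; ε-closure = {p, r, s, t, u}.
Read 'a': p→∅, r→{s, u}, s→∅, t→{p, q, s}, u→{u}; union {p, q, s, u}; ε-closure = {p, q, r, s, u}.
Read 'c': p→{t, u}, q→∅, r→∅, s→{q, r, t}, u→{p}; now {p, q, r, t, u}.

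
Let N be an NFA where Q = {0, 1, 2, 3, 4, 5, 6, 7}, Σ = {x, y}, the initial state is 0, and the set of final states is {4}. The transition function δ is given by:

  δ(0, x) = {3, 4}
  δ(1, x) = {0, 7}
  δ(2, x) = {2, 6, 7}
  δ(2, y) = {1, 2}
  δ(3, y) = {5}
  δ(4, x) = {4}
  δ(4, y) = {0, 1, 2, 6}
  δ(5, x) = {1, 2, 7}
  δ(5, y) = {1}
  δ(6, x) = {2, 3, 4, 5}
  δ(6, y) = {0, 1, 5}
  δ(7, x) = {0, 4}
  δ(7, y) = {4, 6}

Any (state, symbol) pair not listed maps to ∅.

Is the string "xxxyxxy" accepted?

Yes

Start in {0}.
Read 'x': 0→{3, 4}; now {3, 4}.
Read 'x': 3→∅, 4→{4}; now {4}.
Read 'x': 4→{4}; now {4}.
Read 'y': 4→{0, 1, 2, 6}; now {0, 1, 2, 6}.
Read 'x': 0→{3, 4}, 1→{0, 7}, 2→{2, 6, 7}, 6→{2, 3, 4, 5}; now {0, 2, 3, 4, 5, 6, 7}.
Read 'x': 0→{3, 4}, 2→{2, 6, 7}, 3→∅, 4→{4}, 5→{1, 2, 7}, 6→{2, 3, 4, 5}, 7→{0, 4}; now {0, 1, 2, 3, 4, 5, 6, 7}.
Read 'y': 0→∅, 1→∅, 2→{1, 2}, 3→{5}, 4→{0, 1, 2, 6}, 5→{1}, 6→{0, 1, 5}, 7→{4, 6}; now {0, 1, 2, 4, 5, 6}.
The final set {0, 1, 2, 4, 5, 6} contains the accepting state 4.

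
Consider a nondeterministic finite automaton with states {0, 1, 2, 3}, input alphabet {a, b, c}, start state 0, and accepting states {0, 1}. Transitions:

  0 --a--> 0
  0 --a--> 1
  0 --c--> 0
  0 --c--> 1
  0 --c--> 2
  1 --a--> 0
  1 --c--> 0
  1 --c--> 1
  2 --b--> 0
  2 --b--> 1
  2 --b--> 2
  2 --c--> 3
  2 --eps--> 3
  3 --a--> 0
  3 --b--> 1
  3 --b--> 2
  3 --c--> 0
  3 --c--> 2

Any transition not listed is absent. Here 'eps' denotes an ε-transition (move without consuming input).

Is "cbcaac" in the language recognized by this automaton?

Yes

Start in {0}.
Read 'c': 0→{0, 1, 2}; union {0, 1, 2}; ε-closure = {0, 1, 2, 3}.
Read 'b': 0→∅, 1→∅, 2→{0, 1, 2}, 3→{1, 2}; union {0, 1, 2}; ε-closure = {0, 1, 2, 3}.
Read 'c': 0→{0, 1, 2}, 1→{0, 1}, 2→{3}, 3→{0, 2}; now {0, 1, 2, 3}.
Read 'a': 0→{0, 1}, 1→{0}, 2→∅, 3→{0}; now {0, 1}.
Read 'a': 0→{0, 1}, 1→{0}; now {0, 1}.
Read 'c': 0→{0, 1, 2}, 1→{0, 1}; union {0, 1, 2}; ε-closure = {0, 1, 2, 3}.
The final set {0, 1, 2, 3} contains the accepting states 0, 1.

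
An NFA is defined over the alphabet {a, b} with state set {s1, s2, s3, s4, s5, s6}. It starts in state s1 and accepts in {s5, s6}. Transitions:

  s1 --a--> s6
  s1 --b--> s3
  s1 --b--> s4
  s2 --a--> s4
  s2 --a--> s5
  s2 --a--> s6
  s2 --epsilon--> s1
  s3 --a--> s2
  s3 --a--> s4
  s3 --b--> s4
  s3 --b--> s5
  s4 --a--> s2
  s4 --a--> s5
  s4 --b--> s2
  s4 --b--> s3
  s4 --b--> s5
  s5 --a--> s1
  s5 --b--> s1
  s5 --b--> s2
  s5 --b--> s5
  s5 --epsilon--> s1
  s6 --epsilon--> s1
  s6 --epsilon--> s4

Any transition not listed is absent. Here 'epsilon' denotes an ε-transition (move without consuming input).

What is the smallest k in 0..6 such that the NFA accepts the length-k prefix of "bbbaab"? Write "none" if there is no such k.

2

Start in {s1}.
Read 'b': s1→{s3, s4}; now {s3, s4}.
Read 'b': s3→{s4, s5}, s4→{s2, s3, s5}; union {s2, s3, s4, s5}; ε-closure = {s1, s2, s3, s4, s5}.
None of the earlier sets intersect F, but {s1, s2, s3, s4, s5} does.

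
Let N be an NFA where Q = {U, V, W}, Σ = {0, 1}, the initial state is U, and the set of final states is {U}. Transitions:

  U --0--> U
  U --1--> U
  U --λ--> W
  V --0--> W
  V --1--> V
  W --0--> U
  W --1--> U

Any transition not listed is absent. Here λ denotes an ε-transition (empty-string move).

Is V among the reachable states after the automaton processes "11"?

No

Start: ε-closure({U}) = {U, W}.
Read '1': {U, W} → {U, W}.
Read '1': {U, W} → {U, W}.
State V is not in {U, W}.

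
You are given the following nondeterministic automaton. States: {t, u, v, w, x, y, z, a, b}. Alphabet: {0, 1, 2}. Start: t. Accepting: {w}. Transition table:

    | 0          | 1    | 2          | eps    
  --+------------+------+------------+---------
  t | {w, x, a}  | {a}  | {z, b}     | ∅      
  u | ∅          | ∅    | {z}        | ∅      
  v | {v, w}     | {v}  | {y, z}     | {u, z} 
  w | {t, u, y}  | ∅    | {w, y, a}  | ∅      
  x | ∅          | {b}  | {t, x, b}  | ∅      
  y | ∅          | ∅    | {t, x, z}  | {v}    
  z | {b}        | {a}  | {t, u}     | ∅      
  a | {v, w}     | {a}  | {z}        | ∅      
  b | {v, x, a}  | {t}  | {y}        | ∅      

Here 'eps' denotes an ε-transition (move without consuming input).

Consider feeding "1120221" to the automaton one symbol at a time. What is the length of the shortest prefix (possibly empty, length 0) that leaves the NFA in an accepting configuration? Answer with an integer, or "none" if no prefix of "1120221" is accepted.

Start in {t}.
Read '1': {t} → {a}.
Read '1': {a} → {a}.
Read '2': {a} → {z}.
Read '0': {z} → {b}.
Read '2': {b} → {u, v, y, z}.
Read '2': {u, v, y, z} → {t, u, v, x, y, z}.
Read '1': {t, u, v, x, y, z} → {u, v, z, a, b}.
No reachable set along the way intersects F.

none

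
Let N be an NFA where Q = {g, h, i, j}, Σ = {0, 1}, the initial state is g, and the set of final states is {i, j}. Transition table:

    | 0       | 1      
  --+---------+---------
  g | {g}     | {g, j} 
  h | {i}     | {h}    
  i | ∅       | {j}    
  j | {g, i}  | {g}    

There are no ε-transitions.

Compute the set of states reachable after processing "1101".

{g, j}

Start in {g}.
Read '1': g→{g, j}; now {g, j}.
Read '1': g→{g, j}, j→{g}; now {g, j}.
Read '0': g→{g}, j→{g, i}; now {g, i}.
Read '1': g→{g, j}, i→{j}; now {g, j}.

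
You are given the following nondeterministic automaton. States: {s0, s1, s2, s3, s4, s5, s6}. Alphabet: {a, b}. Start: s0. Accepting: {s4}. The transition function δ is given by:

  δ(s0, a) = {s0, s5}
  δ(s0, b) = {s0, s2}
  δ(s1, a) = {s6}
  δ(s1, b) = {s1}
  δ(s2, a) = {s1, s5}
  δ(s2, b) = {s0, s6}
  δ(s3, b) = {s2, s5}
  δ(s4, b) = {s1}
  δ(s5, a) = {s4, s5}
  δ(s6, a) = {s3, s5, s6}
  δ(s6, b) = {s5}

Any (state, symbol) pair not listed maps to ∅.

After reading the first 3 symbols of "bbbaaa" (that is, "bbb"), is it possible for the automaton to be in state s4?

Start in {s0}.
Read 'b': {s0} → {s0, s2}.
Read 'b': {s0, s2} → {s0, s2, s6}.
Read 'b': {s0, s2, s6} → {s0, s2, s5, s6}.
State s4 is not in {s0, s2, s5, s6}.

No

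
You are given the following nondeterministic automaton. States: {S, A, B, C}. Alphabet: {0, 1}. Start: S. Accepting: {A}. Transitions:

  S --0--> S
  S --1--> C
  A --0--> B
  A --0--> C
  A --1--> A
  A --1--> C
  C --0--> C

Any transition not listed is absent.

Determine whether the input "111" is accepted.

Start in {S}.
Read '1': S→{C}; now {C}.
Read '1': C→∅; now ∅.
The set is empty and remains empty for the remaining 1 symbol.
The final set ∅ contains no accepting state.

No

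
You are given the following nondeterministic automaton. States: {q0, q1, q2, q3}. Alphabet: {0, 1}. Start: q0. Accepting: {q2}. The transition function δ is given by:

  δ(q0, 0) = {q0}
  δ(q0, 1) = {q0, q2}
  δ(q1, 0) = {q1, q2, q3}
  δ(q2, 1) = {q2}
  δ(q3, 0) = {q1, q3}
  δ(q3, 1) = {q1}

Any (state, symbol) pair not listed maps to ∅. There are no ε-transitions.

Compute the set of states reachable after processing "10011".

Start in {q0}.
Read '1': {q0} → {q0, q2}.
Read '0': {q0, q2} → {q0}.
Read '0': {q0} → {q0}.
Read '1': {q0} → {q0, q2}.
Read '1': {q0, q2} → {q0, q2}.

{q0, q2}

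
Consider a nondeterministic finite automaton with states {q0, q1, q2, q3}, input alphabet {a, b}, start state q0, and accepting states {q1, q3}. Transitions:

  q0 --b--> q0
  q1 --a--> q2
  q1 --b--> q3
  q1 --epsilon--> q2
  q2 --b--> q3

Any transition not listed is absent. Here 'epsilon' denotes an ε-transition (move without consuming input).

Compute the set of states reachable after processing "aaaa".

∅

Start in {q0}.
Read 'a': q0→∅; now ∅.
The set is empty and remains empty for the remaining 3 symbols.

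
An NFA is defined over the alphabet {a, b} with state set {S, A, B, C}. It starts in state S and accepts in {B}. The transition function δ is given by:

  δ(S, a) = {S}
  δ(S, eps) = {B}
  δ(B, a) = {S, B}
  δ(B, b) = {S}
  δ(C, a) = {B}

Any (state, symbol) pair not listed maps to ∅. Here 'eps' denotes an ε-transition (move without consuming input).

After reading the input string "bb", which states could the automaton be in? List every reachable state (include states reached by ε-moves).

Start: ε-closure({S}) = {S, B}.
Read 'b': {S, B} → {S, B}.
Read 'b': {S, B} → {S, B}.

{S, B}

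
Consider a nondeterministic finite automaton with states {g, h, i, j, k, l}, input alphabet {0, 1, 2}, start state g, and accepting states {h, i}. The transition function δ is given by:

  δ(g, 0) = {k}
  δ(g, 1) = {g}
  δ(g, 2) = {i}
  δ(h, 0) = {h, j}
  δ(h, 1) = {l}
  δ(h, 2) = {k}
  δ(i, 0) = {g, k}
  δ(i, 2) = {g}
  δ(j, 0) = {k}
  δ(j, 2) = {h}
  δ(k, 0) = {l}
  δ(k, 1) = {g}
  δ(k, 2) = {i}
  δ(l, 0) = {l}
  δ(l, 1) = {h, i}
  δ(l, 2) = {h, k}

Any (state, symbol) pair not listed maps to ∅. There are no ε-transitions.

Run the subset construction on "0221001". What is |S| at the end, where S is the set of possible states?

2

Start in {g}.
Read '0': {g} → {k}.
Read '2': {k} → {i}.
Read '2': {i} → {g}.
Read '1': {g} → {g}.
Read '0': {g} → {k}.
Read '0': {k} → {l}.
Read '1': {l} → {h, i}.
That set has 2 states.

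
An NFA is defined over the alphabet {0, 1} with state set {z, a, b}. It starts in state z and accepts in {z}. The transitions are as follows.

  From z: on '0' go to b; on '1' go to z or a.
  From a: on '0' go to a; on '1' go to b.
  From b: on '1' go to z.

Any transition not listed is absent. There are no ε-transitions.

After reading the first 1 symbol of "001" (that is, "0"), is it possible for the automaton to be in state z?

No

Start in {z}.
Read '0': z→{b}; now {b}.
State z is not in {b}.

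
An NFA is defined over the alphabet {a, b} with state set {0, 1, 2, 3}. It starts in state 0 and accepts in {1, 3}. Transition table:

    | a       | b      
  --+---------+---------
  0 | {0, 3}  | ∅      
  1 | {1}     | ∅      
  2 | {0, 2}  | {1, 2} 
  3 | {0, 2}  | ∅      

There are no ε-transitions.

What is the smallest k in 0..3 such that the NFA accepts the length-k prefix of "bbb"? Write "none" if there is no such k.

none

Start in {0}.
Read 'b': 0→∅; now ∅.
The set is empty and remains empty for the remaining 2 symbols.
No reachable set along the way intersects F.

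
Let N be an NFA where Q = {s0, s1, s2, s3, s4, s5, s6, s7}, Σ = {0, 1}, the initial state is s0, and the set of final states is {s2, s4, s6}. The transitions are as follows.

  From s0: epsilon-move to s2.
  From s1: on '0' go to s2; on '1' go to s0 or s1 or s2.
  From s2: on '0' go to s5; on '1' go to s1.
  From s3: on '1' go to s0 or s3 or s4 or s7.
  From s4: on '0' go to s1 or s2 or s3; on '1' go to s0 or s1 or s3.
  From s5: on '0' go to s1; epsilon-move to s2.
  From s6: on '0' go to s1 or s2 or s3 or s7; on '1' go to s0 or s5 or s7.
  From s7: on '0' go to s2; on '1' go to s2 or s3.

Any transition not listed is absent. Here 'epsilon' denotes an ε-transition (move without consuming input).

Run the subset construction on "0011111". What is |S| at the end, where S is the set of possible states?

3

Start: ε-closure({s0}) = {s0, s2}.
Read '0': s0→∅, s2→{s5}; union {s5}; ε-closure = {s2, s5}.
Read '0': s2→{s5}, s5→{s1}; union {s1, s5}; ε-closure = {s1, s2, s5}.
Read '1': s1→{s0, s1, s2}, s2→{s1}, s5→∅; now {s0, s1, s2}.
Read '1': s0→∅, s1→{s0, s1, s2}, s2→{s1}; now {s0, s1, s2}.
Read '1': s0→∅, s1→{s0, s1, s2}, s2→{s1}; now {s0, s1, s2}.
Read '1': s0→∅, s1→{s0, s1, s2}, s2→{s1}; now {s0, s1, s2}.
Read '1': s0→∅, s1→{s0, s1, s2}, s2→{s1}; now {s0, s1, s2}.
That set has 3 states.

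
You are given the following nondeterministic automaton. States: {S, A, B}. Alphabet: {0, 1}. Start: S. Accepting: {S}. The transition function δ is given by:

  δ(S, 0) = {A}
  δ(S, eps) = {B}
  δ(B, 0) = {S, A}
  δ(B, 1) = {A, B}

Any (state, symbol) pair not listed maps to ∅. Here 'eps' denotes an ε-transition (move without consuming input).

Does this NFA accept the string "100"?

Start: ε-closure({S}) = {S, B}.
Read '1': {S, B} → {A, B}.
Read '0': {A, B} → {S, A, B}.
Read '0': {S, A, B} → {S, A, B}.
The final set {S, A, B} contains the accepting state S.

Yes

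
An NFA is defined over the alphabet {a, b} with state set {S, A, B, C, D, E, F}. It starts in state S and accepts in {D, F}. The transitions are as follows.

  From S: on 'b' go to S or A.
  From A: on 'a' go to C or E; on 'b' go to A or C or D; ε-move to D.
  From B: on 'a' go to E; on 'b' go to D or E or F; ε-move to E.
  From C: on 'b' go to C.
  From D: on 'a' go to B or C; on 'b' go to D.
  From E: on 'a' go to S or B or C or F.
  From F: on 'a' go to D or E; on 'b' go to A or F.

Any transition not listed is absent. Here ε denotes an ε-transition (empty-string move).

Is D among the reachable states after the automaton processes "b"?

Yes

Start in {S}.
Read 'b': {S} → {S, A, D}.
State D is in {S, A, D}.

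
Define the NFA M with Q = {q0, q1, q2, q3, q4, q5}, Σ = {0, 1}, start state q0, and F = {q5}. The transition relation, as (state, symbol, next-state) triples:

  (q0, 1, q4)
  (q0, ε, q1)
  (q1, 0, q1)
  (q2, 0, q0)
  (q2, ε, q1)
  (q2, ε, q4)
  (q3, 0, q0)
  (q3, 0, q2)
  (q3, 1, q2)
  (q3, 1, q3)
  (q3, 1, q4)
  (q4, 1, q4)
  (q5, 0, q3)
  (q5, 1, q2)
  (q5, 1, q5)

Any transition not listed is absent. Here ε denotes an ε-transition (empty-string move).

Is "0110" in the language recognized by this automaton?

Start: ε-closure({q0}) = {q0, q1}.
Read '0': q0→∅, q1→{q1}; now {q1}.
Read '1': q1→∅; now ∅.
The set is empty and remains empty for the remaining 2 symbols.
The final set ∅ contains no accepting state.

No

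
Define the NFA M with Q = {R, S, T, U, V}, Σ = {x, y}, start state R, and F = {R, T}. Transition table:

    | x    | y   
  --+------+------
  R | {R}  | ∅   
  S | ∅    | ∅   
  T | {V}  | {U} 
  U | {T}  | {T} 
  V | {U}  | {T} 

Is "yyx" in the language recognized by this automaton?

No

Start in {R}.
Read 'y': {R} → ∅.
The set is empty and remains empty for the remaining 2 symbols.
The final set ∅ contains no accepting state.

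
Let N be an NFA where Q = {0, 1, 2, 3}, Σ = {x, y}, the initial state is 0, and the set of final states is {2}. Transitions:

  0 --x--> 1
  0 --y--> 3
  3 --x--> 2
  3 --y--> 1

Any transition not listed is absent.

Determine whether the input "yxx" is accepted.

No

Start in {0}.
Read 'y': {0} → {3}.
Read 'x': {3} → {2}.
Read 'x': {2} → ∅.
The final set ∅ contains no accepting state.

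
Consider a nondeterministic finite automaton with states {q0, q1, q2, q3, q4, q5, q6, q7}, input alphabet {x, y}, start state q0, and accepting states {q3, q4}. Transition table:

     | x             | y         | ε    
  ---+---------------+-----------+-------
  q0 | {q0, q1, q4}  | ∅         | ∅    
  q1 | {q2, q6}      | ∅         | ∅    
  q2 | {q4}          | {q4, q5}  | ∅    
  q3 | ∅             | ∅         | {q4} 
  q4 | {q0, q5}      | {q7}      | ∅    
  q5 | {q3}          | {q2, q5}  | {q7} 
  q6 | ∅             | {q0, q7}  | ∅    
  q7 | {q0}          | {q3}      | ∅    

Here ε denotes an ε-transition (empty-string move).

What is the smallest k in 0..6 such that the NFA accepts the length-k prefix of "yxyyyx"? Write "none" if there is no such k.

Start in {q0}.
Read 'y': {q0} → ∅.
The set is empty and remains empty for the remaining 5 symbols.
No reachable set along the way intersects F.

none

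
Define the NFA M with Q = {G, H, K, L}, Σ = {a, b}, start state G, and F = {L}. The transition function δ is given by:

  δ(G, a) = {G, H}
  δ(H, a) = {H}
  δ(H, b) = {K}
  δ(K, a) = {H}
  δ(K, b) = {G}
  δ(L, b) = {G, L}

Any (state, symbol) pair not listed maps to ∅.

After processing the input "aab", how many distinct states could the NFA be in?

1

Start in {G}.
Read 'a': {G} → {G, H}.
Read 'a': {G, H} → {G, H}.
Read 'b': {G, H} → {K}.
That set has 1 state.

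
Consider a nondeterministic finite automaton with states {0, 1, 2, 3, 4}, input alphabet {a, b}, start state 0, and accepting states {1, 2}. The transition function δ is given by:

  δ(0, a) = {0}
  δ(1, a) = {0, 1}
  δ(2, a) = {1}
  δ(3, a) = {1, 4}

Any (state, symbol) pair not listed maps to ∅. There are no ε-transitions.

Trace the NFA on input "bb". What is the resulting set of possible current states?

Start in {0}.
Read 'b': 0→∅; now ∅.
The set is empty and remains empty for the remaining 1 symbol.

∅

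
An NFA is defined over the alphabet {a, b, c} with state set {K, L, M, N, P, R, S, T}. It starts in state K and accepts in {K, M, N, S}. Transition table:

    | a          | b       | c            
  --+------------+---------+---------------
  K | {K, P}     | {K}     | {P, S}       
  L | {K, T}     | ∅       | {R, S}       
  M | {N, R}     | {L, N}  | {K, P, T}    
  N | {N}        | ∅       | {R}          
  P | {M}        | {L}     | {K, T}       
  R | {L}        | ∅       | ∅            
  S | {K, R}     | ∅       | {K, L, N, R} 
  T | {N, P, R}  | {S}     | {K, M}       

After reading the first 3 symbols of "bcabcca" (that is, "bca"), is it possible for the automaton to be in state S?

No

Start in {K}.
Read 'b': K→{K}; now {K}.
Read 'c': K→{P, S}; now {P, S}.
Read 'a': P→{M}, S→{K, R}; now {K, M, R}.
State S is not in {K, M, R}.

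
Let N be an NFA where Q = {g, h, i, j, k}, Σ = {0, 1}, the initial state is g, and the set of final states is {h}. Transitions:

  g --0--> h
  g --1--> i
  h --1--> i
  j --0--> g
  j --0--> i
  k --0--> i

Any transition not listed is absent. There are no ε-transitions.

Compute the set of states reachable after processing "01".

Start in {g}.
Read '0': g→{h}; now {h}.
Read '1': h→{i}; now {i}.

{i}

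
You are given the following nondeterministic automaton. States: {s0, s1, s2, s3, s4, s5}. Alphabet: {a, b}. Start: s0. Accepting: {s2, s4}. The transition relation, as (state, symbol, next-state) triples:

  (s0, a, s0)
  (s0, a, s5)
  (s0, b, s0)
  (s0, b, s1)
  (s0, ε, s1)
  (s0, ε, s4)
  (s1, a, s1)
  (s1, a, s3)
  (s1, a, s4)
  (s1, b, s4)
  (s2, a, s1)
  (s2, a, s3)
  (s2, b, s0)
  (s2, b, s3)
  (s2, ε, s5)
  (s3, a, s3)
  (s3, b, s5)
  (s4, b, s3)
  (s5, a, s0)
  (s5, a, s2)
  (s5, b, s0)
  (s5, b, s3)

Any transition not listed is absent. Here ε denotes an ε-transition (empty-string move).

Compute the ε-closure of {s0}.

Begin with {s0}.
ε-move s0 → s1; add s1.
ε-move s0 → s4; add s4.

{s0, s1, s4}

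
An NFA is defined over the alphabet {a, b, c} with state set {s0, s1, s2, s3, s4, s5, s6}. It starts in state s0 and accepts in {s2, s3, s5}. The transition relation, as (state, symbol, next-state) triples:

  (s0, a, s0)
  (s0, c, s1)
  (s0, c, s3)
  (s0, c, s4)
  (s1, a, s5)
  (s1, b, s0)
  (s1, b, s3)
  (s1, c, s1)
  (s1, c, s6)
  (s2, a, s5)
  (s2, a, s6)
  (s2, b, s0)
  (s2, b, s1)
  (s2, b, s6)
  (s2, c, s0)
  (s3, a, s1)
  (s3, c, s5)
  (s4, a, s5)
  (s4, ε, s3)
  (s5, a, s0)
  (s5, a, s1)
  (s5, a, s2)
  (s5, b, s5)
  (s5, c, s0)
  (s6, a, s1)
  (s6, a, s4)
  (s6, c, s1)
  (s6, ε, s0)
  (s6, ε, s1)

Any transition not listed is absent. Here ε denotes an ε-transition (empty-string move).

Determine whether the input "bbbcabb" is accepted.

Start in {s0}.
Read 'b': s0→∅; now ∅.
The set is empty and remains empty for the remaining 6 symbols.
The final set ∅ contains no accepting state.

No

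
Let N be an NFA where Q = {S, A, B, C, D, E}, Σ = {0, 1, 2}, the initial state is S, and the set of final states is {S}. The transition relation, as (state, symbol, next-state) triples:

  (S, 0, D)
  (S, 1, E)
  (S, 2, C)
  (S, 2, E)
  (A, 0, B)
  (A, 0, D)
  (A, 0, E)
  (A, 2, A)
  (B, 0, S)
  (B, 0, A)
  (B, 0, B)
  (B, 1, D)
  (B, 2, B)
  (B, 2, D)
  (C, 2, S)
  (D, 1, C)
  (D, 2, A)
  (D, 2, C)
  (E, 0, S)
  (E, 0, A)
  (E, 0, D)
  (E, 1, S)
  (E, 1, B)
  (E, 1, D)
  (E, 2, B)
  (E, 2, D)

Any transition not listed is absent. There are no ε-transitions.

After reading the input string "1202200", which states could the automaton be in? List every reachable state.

{S, A, B, D, E}

Start in {S}.
Read '1': S→{E}; now {E}.
Read '2': E→{B, D}; now {B, D}.
Read '0': B→{S, A, B}, D→∅; now {S, A, B}.
Read '2': S→{C, E}, A→{A}, B→{B, D}; now {A, B, C, D, E}.
Read '2': A→{A}, B→{B, D}, C→{S}, D→{A, C}, E→{B, D}; now {S, A, B, C, D}.
Read '0': S→{D}, A→{B, D, E}, B→{S, A, B}, C→∅, D→∅; now {S, A, B, D, E}.
Read '0': S→{D}, A→{B, D, E}, B→{S, A, B}, D→∅, E→{S, A, D}; now {S, A, B, D, E}.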